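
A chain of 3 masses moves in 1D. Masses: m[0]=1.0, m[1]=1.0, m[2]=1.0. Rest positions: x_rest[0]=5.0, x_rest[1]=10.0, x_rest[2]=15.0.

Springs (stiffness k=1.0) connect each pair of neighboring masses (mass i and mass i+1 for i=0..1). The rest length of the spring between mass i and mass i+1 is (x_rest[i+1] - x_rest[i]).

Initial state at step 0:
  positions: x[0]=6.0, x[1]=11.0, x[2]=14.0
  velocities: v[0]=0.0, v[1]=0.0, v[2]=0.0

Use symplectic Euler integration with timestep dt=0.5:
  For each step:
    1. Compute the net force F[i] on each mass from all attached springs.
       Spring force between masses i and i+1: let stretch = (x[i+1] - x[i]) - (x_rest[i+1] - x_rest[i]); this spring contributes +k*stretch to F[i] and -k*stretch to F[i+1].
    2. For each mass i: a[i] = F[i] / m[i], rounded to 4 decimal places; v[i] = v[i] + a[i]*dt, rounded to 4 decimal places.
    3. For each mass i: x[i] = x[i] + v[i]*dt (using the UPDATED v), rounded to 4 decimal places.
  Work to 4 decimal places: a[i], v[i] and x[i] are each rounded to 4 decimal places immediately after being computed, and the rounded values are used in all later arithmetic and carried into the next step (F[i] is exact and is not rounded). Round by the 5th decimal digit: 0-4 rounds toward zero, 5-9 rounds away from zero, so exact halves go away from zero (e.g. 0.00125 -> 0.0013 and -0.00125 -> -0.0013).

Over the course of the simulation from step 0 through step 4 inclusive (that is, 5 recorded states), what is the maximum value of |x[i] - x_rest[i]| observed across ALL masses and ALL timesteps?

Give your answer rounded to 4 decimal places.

Answer: 1.2345

Derivation:
Step 0: x=[6.0000 11.0000 14.0000] v=[0.0000 0.0000 0.0000]
Step 1: x=[6.0000 10.5000 14.5000] v=[0.0000 -1.0000 1.0000]
Step 2: x=[5.8750 9.8750 15.2500] v=[-0.2500 -1.2500 1.5000]
Step 3: x=[5.5000 9.5938 15.9063] v=[-0.7500 -0.5625 1.3125]
Step 4: x=[4.8985 9.8673 16.2345] v=[-1.2031 0.5469 0.6563]
Max displacement = 1.2345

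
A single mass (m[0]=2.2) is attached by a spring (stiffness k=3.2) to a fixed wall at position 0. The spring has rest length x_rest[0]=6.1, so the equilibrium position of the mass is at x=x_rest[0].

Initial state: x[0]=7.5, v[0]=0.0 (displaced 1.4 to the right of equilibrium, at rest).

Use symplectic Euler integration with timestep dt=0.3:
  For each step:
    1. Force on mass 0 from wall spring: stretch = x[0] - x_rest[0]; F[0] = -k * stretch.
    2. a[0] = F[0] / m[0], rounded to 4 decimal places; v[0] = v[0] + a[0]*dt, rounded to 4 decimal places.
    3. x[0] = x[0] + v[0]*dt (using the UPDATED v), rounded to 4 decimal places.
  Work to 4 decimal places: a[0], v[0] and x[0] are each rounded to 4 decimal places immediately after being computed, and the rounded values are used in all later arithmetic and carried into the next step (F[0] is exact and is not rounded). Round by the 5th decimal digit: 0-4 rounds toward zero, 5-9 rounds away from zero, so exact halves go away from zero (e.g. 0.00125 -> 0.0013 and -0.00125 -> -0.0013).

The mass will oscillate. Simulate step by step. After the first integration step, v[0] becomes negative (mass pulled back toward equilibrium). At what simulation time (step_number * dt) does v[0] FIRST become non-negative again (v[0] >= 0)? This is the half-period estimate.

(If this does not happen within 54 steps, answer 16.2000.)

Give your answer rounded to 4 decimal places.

Answer: 2.7000

Derivation:
Step 0: x=[7.5000] v=[0.0000]
Step 1: x=[7.3167] v=[-0.6109]
Step 2: x=[6.9742] v=[-1.1418]
Step 3: x=[6.5172] v=[-1.5233]
Step 4: x=[6.0056] v=[-1.7053]
Step 5: x=[5.5064] v=[-1.6641]
Step 6: x=[5.0849] v=[-1.4051]
Step 7: x=[4.7962] v=[-0.9622]
Step 8: x=[4.6782] v=[-0.3933]
Step 9: x=[4.7463] v=[0.2271]
First v>=0 after going negative at step 9, time=2.7000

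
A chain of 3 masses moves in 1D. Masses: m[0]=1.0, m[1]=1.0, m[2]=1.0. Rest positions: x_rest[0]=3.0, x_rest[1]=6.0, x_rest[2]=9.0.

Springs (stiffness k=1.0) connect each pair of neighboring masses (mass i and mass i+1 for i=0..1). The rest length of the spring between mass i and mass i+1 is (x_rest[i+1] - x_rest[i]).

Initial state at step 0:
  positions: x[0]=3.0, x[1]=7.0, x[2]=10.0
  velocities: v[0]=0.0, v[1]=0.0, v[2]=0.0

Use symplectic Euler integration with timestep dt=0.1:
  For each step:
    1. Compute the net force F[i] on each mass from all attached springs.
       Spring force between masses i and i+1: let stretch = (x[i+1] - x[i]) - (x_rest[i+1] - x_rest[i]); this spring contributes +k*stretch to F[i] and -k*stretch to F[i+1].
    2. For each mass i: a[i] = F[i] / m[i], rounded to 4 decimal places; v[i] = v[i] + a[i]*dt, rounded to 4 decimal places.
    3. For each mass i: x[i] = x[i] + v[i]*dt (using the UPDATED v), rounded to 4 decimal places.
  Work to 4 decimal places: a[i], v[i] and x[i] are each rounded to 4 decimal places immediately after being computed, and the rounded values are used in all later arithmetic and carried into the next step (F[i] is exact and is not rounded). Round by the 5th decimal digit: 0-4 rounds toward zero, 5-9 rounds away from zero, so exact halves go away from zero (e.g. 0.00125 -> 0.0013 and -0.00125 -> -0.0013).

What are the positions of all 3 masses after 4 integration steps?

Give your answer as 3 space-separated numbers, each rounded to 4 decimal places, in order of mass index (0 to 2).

Answer: 3.0970 6.9044 9.9985

Derivation:
Step 0: x=[3.0000 7.0000 10.0000] v=[0.0000 0.0000 0.0000]
Step 1: x=[3.0100 6.9900 10.0000] v=[0.1000 -0.1000 0.0000]
Step 2: x=[3.0298 6.9703 9.9999] v=[0.1980 -0.1970 -0.0010]
Step 3: x=[3.0590 6.9415 9.9995] v=[0.2921 -0.2881 -0.0040]
Step 4: x=[3.0970 6.9044 9.9985] v=[0.3804 -0.3706 -0.0098]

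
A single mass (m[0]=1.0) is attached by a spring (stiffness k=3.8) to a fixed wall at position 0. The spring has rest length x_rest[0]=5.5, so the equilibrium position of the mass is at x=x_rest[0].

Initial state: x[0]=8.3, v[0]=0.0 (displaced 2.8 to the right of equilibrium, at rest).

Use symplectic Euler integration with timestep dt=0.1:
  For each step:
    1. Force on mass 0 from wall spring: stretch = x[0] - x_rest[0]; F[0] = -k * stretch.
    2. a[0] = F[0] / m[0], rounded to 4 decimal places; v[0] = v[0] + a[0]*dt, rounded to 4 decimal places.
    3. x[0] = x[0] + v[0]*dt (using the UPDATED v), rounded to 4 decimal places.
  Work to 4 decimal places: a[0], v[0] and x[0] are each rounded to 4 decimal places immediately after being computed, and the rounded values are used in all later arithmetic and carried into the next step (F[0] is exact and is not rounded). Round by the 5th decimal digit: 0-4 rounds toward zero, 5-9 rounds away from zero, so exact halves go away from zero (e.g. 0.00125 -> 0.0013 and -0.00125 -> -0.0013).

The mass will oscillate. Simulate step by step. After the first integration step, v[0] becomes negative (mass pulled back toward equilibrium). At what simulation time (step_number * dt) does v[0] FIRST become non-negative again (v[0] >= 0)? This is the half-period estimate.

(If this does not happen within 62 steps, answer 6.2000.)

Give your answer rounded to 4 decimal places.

Answer: 1.7000

Derivation:
Step 0: x=[8.3000] v=[0.0000]
Step 1: x=[8.1936] v=[-1.0640]
Step 2: x=[7.9848] v=[-2.0876]
Step 3: x=[7.6816] v=[-3.0318]
Step 4: x=[7.2955] v=[-3.8608]
Step 5: x=[6.8412] v=[-4.5431]
Step 6: x=[6.3359] v=[-5.0528]
Step 7: x=[5.7989] v=[-5.3704]
Step 8: x=[5.2505] v=[-5.4840]
Step 9: x=[4.7116] v=[-5.3892]
Step 10: x=[4.2026] v=[-5.0896]
Step 11: x=[3.7429] v=[-4.5966]
Step 12: x=[3.3500] v=[-3.9289]
Step 13: x=[3.0388] v=[-3.1119]
Step 14: x=[2.8211] v=[-2.1766]
Step 15: x=[2.7052] v=[-1.1586]
Step 16: x=[2.6955] v=[-0.0966]
Step 17: x=[2.7924] v=[0.9691]
First v>=0 after going negative at step 17, time=1.7000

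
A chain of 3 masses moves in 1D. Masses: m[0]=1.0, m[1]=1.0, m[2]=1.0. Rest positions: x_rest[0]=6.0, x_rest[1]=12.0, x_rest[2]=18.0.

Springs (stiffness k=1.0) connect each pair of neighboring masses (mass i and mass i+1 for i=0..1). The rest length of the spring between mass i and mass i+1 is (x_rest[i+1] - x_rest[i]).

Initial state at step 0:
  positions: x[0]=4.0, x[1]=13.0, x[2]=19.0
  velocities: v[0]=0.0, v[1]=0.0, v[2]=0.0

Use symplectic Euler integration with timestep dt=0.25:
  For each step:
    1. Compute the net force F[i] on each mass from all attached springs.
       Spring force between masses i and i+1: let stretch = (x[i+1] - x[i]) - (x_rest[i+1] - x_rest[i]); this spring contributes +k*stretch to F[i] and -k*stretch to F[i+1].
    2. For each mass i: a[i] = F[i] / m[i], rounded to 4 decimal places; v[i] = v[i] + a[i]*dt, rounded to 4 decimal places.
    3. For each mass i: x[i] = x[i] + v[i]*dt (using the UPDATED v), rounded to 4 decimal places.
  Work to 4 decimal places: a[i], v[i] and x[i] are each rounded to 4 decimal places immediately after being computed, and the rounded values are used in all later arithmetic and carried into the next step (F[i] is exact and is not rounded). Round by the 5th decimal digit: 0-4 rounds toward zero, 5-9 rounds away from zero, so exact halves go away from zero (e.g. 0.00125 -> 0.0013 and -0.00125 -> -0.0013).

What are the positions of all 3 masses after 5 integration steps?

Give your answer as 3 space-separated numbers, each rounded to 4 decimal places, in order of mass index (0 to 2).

Answer: 6.0892 11.2444 18.6667

Derivation:
Step 0: x=[4.0000 13.0000 19.0000] v=[0.0000 0.0000 0.0000]
Step 1: x=[4.1875 12.8125 19.0000] v=[0.7500 -0.7500 0.0000]
Step 2: x=[4.5391 12.4727 18.9883] v=[1.4063 -1.3594 -0.0469]
Step 3: x=[5.0115 12.0442 18.9444] v=[1.8897 -1.7139 -0.1758]
Step 4: x=[5.5485 11.6075 18.8442] v=[2.1479 -1.7470 -0.4009]
Step 5: x=[6.0892 11.2444 18.6667] v=[2.1627 -1.4526 -0.7101]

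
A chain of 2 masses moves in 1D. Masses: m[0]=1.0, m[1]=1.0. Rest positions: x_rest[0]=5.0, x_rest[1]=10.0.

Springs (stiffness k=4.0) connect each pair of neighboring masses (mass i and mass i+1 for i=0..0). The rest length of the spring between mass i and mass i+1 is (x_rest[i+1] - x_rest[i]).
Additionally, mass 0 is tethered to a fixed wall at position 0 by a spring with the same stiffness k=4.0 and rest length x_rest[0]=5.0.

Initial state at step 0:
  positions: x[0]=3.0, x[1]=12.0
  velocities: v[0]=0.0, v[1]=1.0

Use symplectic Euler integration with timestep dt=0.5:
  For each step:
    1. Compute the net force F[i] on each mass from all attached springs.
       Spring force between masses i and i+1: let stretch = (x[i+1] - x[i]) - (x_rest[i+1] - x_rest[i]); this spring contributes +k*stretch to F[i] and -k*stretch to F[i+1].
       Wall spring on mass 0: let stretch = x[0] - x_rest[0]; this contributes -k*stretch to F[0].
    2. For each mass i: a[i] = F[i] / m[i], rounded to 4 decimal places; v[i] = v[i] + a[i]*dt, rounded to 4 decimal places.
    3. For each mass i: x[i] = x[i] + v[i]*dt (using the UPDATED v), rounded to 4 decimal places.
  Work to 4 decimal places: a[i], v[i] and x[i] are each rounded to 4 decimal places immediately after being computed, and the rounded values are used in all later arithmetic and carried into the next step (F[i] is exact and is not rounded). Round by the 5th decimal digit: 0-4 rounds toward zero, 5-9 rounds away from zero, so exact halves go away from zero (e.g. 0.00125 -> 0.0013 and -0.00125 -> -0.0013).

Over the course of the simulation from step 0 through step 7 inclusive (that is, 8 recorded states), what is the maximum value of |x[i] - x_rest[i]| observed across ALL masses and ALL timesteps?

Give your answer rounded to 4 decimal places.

Step 0: x=[3.0000 12.0000] v=[0.0000 1.0000]
Step 1: x=[9.0000 8.5000] v=[12.0000 -7.0000]
Step 2: x=[5.5000 10.5000] v=[-7.0000 4.0000]
Step 3: x=[1.5000 12.5000] v=[-8.0000 4.0000]
Step 4: x=[7.0000 8.5000] v=[11.0000 -8.0000]
Step 5: x=[7.0000 8.0000] v=[0.0000 -1.0000]
Step 6: x=[1.0000 11.5000] v=[-12.0000 7.0000]
Step 7: x=[4.5000 9.5000] v=[7.0000 -4.0000]
Max displacement = 4.0000

Answer: 4.0000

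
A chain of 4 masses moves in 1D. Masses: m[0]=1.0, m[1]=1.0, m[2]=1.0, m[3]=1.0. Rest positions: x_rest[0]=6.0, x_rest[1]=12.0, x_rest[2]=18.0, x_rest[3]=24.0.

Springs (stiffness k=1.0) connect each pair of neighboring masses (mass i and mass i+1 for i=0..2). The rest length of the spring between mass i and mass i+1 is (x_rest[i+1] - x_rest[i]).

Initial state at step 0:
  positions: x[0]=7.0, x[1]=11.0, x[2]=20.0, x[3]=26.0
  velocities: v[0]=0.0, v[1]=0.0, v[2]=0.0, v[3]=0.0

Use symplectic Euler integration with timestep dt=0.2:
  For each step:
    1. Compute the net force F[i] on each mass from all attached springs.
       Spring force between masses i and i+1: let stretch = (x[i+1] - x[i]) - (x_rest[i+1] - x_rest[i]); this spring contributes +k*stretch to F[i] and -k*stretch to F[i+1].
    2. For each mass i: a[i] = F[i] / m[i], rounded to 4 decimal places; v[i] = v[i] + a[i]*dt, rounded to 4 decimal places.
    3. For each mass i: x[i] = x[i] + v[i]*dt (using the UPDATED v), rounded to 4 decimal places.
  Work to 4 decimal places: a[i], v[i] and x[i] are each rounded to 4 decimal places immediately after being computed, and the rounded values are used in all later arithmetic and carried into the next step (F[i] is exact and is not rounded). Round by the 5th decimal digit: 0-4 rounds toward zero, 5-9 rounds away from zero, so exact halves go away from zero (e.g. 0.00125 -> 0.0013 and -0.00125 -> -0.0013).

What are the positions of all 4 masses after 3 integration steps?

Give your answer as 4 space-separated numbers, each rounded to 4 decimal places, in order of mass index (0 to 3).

Answer: 6.5746 12.0831 19.3654 25.9769

Derivation:
Step 0: x=[7.0000 11.0000 20.0000 26.0000] v=[0.0000 0.0000 0.0000 0.0000]
Step 1: x=[6.9200 11.2000 19.8800 26.0000] v=[-0.4000 1.0000 -0.6000 0.0000]
Step 2: x=[6.7712 11.5760 19.6576 25.9952] v=[-0.7440 1.8800 -1.1120 -0.0240]
Step 3: x=[6.5746 12.0831 19.3654 25.9769] v=[-0.9830 2.5354 -1.4608 -0.0915]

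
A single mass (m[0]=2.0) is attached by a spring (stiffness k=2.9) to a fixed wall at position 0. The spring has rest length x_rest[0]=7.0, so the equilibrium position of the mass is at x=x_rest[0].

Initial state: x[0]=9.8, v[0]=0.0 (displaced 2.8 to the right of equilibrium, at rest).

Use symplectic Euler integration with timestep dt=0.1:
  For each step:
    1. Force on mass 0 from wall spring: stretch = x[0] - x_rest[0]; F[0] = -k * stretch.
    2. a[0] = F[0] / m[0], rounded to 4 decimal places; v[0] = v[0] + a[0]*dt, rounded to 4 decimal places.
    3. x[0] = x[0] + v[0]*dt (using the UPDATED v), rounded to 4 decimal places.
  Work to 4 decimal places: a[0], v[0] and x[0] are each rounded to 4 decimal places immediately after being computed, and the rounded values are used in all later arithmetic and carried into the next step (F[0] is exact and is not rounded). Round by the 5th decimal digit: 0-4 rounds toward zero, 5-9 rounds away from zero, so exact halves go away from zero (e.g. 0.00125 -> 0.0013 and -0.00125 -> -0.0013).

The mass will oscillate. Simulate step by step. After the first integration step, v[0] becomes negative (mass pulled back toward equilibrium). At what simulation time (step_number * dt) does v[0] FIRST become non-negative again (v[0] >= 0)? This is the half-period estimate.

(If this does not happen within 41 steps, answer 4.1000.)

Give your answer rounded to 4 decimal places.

Step 0: x=[9.8000] v=[0.0000]
Step 1: x=[9.7594] v=[-0.4060]
Step 2: x=[9.6788] v=[-0.8061]
Step 3: x=[9.5594] v=[-1.1945]
Step 4: x=[9.4028] v=[-1.5656]
Step 5: x=[9.2114] v=[-1.9140]
Step 6: x=[8.9879] v=[-2.2347]
Step 7: x=[8.7356] v=[-2.5230]
Step 8: x=[8.4581] v=[-2.7747]
Step 9: x=[8.1595] v=[-2.9861]
Step 10: x=[7.8441] v=[-3.1542]
Step 11: x=[7.5164] v=[-3.2766]
Step 12: x=[7.1813] v=[-3.3515]
Step 13: x=[6.8435] v=[-3.3778]
Step 14: x=[6.5080] v=[-3.3551]
Step 15: x=[6.1796] v=[-3.2838]
Step 16: x=[5.8631] v=[-3.1648]
Step 17: x=[5.5631] v=[-3.0000]
Step 18: x=[5.2839] v=[-2.7917]
Step 19: x=[5.0296] v=[-2.5429]
Step 20: x=[4.8039] v=[-2.2572]
Step 21: x=[4.6100] v=[-1.9388]
Step 22: x=[4.4508] v=[-1.5923]
Step 23: x=[4.3285] v=[-1.2227]
Step 24: x=[4.2450] v=[-0.8353]
Step 25: x=[4.2014] v=[-0.4358]
Step 26: x=[4.1984] v=[-0.0300]
Step 27: x=[4.2360] v=[0.3762]
First v>=0 after going negative at step 27, time=2.7000

Answer: 2.7000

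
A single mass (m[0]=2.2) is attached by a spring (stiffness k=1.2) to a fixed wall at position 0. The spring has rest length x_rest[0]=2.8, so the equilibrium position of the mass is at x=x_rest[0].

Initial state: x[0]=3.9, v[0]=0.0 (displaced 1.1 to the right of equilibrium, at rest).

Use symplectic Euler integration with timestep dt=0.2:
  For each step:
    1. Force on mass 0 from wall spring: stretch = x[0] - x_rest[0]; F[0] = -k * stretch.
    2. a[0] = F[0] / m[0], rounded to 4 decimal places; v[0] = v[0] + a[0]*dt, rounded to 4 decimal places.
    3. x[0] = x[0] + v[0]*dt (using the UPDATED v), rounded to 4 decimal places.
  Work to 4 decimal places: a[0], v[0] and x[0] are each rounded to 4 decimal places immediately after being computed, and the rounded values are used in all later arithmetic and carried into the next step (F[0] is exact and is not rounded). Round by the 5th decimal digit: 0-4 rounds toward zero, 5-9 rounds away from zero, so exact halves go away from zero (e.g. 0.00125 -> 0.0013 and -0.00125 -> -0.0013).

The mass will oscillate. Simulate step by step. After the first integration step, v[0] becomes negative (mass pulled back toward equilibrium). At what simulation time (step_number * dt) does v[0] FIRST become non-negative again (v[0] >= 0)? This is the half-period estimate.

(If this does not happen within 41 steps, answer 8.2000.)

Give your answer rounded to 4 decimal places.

Answer: 4.4000

Derivation:
Step 0: x=[3.9000] v=[0.0000]
Step 1: x=[3.8760] v=[-0.1200]
Step 2: x=[3.8285] v=[-0.2374]
Step 3: x=[3.7586] v=[-0.3496]
Step 4: x=[3.6678] v=[-0.4542]
Step 5: x=[3.5580] v=[-0.5489]
Step 6: x=[3.4317] v=[-0.6316]
Step 7: x=[3.2916] v=[-0.7005]
Step 8: x=[3.1408] v=[-0.7541]
Step 9: x=[2.9825] v=[-0.7913]
Step 10: x=[2.8203] v=[-0.8112]
Step 11: x=[2.6576] v=[-0.8134]
Step 12: x=[2.4980] v=[-0.7979]
Step 13: x=[2.3450] v=[-0.7650]
Step 14: x=[2.2019] v=[-0.7154]
Step 15: x=[2.0719] v=[-0.6502]
Step 16: x=[1.9577] v=[-0.5708]
Step 17: x=[1.8619] v=[-0.4789]
Step 18: x=[1.7866] v=[-0.3766]
Step 19: x=[1.7334] v=[-0.2660]
Step 20: x=[1.7035] v=[-0.1496]
Step 21: x=[1.6975] v=[-0.0300]
Step 22: x=[1.7156] v=[0.0903]
First v>=0 after going negative at step 22, time=4.4000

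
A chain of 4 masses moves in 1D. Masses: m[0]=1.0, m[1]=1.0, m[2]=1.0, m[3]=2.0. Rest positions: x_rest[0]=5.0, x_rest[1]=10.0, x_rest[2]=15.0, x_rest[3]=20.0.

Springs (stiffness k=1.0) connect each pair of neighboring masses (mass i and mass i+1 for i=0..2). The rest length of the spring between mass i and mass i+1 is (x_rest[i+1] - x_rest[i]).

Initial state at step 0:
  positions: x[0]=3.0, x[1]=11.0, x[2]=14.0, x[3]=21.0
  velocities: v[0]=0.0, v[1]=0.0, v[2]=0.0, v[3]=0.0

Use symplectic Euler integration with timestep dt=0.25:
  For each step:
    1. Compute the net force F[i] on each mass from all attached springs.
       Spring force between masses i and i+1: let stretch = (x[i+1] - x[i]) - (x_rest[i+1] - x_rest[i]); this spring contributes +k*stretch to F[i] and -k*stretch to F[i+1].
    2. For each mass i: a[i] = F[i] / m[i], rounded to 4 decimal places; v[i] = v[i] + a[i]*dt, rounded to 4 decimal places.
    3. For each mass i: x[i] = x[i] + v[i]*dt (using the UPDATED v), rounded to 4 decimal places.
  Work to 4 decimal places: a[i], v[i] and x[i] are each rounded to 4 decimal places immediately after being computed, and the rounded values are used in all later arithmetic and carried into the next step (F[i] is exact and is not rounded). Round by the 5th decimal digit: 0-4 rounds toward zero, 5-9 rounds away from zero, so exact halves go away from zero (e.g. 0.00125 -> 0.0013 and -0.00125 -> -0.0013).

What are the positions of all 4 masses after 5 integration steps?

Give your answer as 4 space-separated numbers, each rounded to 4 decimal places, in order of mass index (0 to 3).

Step 0: x=[3.0000 11.0000 14.0000 21.0000] v=[0.0000 0.0000 0.0000 0.0000]
Step 1: x=[3.1875 10.6875 14.2500 20.9375] v=[0.7500 -1.2500 1.0000 -0.2500]
Step 2: x=[3.5313 10.1289 14.6953 20.8223] v=[1.3750 -2.2344 1.7813 -0.4610]
Step 3: x=[3.9749 9.4434 15.2382 20.6718] v=[1.7744 -2.7422 2.1715 -0.6019]
Step 4: x=[4.4478 8.7783 15.7585 20.5078] v=[1.8915 -2.6606 2.0812 -0.6561]
Step 5: x=[4.8788 8.2788 16.1394 20.3516] v=[1.7241 -1.9982 1.5235 -0.6248]

Answer: 4.8788 8.2788 16.1394 20.3516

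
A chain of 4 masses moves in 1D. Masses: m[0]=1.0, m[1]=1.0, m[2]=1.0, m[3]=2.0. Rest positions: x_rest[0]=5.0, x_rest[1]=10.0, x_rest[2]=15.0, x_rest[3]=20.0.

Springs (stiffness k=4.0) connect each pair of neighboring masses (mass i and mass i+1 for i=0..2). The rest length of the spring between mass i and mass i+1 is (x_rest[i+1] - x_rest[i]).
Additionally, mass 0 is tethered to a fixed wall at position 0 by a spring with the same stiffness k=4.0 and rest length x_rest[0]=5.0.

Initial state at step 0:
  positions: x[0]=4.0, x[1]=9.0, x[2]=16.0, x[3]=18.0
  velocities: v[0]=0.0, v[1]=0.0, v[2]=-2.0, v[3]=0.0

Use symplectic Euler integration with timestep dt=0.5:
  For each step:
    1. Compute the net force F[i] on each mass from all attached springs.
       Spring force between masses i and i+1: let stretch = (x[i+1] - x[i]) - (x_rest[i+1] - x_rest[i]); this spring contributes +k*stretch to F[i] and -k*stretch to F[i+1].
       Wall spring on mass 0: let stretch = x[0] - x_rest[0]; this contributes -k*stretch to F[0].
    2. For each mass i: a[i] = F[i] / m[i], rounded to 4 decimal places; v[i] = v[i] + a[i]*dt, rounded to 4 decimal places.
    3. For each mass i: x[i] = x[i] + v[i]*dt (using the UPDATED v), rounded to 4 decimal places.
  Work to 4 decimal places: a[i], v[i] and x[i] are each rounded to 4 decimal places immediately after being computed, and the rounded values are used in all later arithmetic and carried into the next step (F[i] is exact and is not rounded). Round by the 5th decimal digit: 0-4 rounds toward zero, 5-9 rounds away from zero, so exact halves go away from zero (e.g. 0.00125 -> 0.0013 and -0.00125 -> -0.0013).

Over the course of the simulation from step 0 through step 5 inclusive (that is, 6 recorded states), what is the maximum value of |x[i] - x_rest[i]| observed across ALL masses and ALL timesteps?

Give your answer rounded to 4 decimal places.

Answer: 5.0000

Derivation:
Step 0: x=[4.0000 9.0000 16.0000 18.0000] v=[0.0000 0.0000 -2.0000 0.0000]
Step 1: x=[5.0000 11.0000 10.0000 19.5000] v=[2.0000 4.0000 -12.0000 3.0000]
Step 2: x=[7.0000 6.0000 14.5000 18.7500] v=[4.0000 -10.0000 9.0000 -1.5000]
Step 3: x=[1.0000 10.5000 14.7500 18.3750] v=[-12.0000 9.0000 0.5000 -0.7500]
Step 4: x=[3.5000 9.7500 14.3750 18.6875] v=[5.0000 -1.5000 -0.7500 0.6250]
Step 5: x=[8.7500 7.3750 13.6875 19.3438] v=[10.5000 -4.7500 -1.3750 1.3125]
Max displacement = 5.0000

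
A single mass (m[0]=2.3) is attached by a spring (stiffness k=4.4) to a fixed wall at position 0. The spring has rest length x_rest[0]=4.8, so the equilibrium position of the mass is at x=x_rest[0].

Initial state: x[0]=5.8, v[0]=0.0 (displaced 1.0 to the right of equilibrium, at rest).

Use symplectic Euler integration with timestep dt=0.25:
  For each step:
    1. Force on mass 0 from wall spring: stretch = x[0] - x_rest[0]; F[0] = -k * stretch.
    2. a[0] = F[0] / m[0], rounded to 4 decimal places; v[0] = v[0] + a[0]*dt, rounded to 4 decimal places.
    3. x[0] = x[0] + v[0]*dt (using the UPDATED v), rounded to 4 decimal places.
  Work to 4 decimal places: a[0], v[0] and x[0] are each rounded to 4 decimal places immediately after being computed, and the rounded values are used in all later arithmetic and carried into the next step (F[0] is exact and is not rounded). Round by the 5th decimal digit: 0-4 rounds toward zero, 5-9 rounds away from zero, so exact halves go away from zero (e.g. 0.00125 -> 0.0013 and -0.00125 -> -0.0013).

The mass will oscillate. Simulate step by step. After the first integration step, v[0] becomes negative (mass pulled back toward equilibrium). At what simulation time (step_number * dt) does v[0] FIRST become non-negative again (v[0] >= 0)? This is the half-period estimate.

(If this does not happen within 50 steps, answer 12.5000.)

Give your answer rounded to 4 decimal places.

Answer: 2.5000

Derivation:
Step 0: x=[5.8000] v=[0.0000]
Step 1: x=[5.6804] v=[-0.4783]
Step 2: x=[5.4556] v=[-0.8994]
Step 3: x=[5.1524] v=[-1.2130]
Step 4: x=[4.8070] v=[-1.3816]
Step 5: x=[4.4608] v=[-1.3850]
Step 6: x=[4.1551] v=[-1.2228]
Step 7: x=[3.9265] v=[-0.9144]
Step 8: x=[3.8023] v=[-0.4967]
Step 9: x=[3.7974] v=[-0.0196]
Step 10: x=[3.9124] v=[0.4599]
First v>=0 after going negative at step 10, time=2.5000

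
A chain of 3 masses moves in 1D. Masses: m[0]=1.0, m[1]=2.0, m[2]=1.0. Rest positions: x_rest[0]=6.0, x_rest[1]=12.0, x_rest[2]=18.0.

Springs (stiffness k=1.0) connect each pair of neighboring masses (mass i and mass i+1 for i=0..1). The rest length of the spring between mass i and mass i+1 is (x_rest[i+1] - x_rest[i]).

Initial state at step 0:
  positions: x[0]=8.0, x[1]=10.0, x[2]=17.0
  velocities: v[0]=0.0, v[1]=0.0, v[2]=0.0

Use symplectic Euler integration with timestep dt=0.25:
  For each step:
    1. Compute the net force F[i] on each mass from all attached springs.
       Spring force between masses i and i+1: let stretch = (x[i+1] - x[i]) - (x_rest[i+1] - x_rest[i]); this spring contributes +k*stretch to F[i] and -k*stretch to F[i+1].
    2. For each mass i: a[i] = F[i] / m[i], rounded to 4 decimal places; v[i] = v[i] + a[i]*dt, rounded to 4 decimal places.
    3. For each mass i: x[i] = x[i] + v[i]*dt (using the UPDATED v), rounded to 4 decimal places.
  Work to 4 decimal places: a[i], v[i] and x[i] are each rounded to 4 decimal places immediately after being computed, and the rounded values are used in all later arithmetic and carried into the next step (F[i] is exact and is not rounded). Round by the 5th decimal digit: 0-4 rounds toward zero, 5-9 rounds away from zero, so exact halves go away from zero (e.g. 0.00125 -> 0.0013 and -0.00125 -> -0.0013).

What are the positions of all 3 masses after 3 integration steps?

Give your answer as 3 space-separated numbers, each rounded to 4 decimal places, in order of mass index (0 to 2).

Answer: 6.6242 10.8424 16.6913

Derivation:
Step 0: x=[8.0000 10.0000 17.0000] v=[0.0000 0.0000 0.0000]
Step 1: x=[7.7500 10.1563 16.9375] v=[-1.0000 0.6250 -0.2500]
Step 2: x=[7.2754 10.4493 16.8262] v=[-1.8984 1.1719 -0.4453]
Step 3: x=[6.6242 10.8424 16.6913] v=[-2.6049 1.5723 -0.5395]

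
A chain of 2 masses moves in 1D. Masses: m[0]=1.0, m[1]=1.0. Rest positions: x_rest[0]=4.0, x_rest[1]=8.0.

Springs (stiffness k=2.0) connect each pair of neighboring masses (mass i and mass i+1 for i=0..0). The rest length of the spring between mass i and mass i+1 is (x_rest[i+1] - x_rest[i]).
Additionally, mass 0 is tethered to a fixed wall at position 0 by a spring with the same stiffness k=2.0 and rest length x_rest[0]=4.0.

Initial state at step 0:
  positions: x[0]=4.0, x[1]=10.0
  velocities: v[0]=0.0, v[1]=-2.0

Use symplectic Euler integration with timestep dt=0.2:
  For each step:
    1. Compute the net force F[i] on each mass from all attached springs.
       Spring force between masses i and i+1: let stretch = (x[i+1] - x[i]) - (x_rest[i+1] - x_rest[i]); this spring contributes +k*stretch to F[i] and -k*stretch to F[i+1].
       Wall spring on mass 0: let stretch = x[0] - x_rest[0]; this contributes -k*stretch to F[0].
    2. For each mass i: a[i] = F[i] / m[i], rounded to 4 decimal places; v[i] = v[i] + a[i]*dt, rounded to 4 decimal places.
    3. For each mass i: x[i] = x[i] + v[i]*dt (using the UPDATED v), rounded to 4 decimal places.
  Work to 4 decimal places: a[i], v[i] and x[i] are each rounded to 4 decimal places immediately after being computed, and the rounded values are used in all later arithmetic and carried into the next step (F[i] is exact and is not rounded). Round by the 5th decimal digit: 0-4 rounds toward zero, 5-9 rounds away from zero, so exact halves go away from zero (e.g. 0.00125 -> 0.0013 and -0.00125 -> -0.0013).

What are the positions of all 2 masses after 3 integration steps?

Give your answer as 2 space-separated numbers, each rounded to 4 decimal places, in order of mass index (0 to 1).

Answer: 4.6559 8.0858

Derivation:
Step 0: x=[4.0000 10.0000] v=[0.0000 -2.0000]
Step 1: x=[4.1600 9.4400] v=[0.8000 -2.8000]
Step 2: x=[4.4096 8.7776] v=[1.2480 -3.3120]
Step 3: x=[4.6559 8.0858] v=[1.2314 -3.4592]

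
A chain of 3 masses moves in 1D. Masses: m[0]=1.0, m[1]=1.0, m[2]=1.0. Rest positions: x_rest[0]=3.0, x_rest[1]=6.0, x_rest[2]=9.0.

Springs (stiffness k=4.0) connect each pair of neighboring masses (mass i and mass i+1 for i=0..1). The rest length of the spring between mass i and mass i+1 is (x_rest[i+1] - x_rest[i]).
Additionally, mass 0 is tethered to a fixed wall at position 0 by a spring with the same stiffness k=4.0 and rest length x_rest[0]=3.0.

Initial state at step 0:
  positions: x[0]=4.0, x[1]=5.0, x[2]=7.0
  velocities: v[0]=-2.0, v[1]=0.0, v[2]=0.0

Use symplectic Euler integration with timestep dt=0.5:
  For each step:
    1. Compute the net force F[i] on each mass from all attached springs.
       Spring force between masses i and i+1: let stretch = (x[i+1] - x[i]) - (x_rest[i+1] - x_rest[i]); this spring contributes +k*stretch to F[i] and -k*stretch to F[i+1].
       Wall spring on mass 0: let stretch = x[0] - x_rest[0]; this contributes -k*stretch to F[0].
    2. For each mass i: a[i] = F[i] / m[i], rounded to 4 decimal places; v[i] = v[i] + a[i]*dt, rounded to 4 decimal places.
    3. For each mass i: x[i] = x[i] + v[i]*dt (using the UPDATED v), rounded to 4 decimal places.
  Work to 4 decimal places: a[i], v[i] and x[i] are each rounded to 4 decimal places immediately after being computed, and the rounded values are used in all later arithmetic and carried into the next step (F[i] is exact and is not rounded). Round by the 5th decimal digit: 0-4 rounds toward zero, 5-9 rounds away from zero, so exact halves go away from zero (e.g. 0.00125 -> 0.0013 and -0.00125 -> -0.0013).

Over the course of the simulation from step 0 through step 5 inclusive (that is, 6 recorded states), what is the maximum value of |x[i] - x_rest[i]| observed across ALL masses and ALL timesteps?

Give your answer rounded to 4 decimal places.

Answer: 3.0000

Derivation:
Step 0: x=[4.0000 5.0000 7.0000] v=[-2.0000 0.0000 0.0000]
Step 1: x=[0.0000 6.0000 8.0000] v=[-8.0000 2.0000 2.0000]
Step 2: x=[2.0000 3.0000 10.0000] v=[4.0000 -6.0000 4.0000]
Step 3: x=[3.0000 6.0000 8.0000] v=[2.0000 6.0000 -4.0000]
Step 4: x=[4.0000 8.0000 7.0000] v=[2.0000 4.0000 -2.0000]
Step 5: x=[5.0000 5.0000 10.0000] v=[2.0000 -6.0000 6.0000]
Max displacement = 3.0000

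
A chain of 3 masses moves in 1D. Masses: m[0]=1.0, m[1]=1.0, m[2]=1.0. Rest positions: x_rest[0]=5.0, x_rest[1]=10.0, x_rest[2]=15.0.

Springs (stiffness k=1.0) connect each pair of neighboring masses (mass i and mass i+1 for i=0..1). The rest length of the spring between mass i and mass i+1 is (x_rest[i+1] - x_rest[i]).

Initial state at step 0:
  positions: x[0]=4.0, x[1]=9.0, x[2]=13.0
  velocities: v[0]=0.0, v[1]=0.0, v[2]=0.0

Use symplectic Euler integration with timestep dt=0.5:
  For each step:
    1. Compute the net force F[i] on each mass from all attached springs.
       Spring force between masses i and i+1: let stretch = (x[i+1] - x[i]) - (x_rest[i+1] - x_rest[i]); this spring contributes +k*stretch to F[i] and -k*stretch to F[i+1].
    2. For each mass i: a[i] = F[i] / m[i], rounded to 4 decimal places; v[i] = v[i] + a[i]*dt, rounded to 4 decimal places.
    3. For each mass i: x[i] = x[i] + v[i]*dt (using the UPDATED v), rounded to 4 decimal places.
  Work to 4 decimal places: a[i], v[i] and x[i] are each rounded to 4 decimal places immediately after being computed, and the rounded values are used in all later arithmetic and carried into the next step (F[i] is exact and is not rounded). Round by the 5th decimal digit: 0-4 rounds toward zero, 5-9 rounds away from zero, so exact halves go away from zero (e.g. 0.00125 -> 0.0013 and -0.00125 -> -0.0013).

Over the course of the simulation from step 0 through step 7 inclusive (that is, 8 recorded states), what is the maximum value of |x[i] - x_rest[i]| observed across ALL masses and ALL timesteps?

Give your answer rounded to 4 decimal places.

Step 0: x=[4.0000 9.0000 13.0000] v=[0.0000 0.0000 0.0000]
Step 1: x=[4.0000 8.7500 13.2500] v=[0.0000 -0.5000 0.5000]
Step 2: x=[3.9375 8.4375 13.6250] v=[-0.1250 -0.6250 0.7500]
Step 3: x=[3.7500 8.2969 13.9532] v=[-0.3750 -0.2813 0.6563]
Step 4: x=[3.4492 8.4336 14.1173] v=[-0.6016 0.2734 0.3282]
Step 5: x=[3.1445 8.7452 14.1105] v=[-0.6094 0.6231 -0.0137]
Step 6: x=[2.9900 8.9979 14.0123] v=[-0.3091 0.5054 -0.1964]
Step 7: x=[3.0875 9.0023 13.9105] v=[0.1949 0.0087 -0.2036]
Max displacement = 2.0100

Answer: 2.0100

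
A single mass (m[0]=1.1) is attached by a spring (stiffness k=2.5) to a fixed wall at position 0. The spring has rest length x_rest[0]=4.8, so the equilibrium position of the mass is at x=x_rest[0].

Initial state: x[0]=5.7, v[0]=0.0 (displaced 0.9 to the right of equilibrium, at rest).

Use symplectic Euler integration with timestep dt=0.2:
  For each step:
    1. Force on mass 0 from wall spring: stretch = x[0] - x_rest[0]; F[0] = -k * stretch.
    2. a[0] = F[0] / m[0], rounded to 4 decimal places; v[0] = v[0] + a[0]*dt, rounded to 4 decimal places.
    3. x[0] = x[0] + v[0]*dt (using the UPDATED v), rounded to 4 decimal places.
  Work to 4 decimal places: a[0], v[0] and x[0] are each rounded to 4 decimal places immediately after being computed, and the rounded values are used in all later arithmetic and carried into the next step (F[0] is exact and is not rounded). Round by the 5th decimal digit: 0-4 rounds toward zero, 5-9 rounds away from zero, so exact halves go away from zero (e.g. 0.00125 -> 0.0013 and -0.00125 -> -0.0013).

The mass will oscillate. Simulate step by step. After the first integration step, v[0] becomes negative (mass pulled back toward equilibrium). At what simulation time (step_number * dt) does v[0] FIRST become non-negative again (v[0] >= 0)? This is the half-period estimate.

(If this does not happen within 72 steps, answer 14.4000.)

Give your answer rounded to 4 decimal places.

Step 0: x=[5.7000] v=[0.0000]
Step 1: x=[5.6182] v=[-0.4091]
Step 2: x=[5.4620] v=[-0.7810]
Step 3: x=[5.2456] v=[-1.0819]
Step 4: x=[4.9887] v=[-1.2844]
Step 5: x=[4.7147] v=[-1.3702]
Step 6: x=[4.4484] v=[-1.3314]
Step 7: x=[4.2141] v=[-1.1716]
Step 8: x=[4.0330] v=[-0.9053]
Step 9: x=[3.9217] v=[-0.5567]
Step 10: x=[3.8902] v=[-0.1575]
Step 11: x=[3.9414] v=[0.2560]
First v>=0 after going negative at step 11, time=2.2000

Answer: 2.2000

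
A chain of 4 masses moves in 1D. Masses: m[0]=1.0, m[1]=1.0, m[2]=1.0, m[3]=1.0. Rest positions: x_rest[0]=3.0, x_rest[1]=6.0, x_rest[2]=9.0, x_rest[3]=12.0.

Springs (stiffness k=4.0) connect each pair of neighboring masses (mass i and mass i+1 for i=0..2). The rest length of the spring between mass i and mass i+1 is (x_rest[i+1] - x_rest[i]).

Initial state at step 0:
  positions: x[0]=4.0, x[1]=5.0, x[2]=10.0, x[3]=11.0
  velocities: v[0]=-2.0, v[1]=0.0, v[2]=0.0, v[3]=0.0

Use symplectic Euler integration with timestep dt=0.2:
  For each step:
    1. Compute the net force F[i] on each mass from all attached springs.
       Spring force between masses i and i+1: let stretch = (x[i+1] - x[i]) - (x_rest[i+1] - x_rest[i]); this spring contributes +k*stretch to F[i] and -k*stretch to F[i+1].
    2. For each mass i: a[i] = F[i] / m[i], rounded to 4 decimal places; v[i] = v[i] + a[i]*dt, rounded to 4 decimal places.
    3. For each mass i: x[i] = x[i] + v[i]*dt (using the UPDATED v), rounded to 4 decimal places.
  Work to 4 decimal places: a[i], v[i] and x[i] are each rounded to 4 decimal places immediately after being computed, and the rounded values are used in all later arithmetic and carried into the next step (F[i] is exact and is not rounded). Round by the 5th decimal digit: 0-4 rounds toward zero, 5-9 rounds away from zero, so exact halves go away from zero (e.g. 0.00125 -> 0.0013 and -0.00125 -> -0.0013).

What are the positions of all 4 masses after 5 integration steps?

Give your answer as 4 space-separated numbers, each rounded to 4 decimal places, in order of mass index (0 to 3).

Step 0: x=[4.0000 5.0000 10.0000 11.0000] v=[-2.0000 0.0000 0.0000 0.0000]
Step 1: x=[3.2800 5.6400 9.3600 11.3200] v=[-3.6000 3.2000 -3.2000 1.6000]
Step 2: x=[2.4576 6.4976 8.4384 11.8064] v=[-4.1120 4.2880 -4.6080 2.4320]
Step 3: x=[1.8016 7.0193 7.7452 12.2339] v=[-3.2800 2.6086 -3.4662 2.1376]
Step 4: x=[1.5004 6.8223 7.6540 12.4232] v=[-1.5058 -0.9848 -0.4560 0.9466]
Step 5: x=[1.5707 5.9069 8.1928 12.3294] v=[0.3517 -4.5770 2.6940 -0.4688]

Answer: 1.5707 5.9069 8.1928 12.3294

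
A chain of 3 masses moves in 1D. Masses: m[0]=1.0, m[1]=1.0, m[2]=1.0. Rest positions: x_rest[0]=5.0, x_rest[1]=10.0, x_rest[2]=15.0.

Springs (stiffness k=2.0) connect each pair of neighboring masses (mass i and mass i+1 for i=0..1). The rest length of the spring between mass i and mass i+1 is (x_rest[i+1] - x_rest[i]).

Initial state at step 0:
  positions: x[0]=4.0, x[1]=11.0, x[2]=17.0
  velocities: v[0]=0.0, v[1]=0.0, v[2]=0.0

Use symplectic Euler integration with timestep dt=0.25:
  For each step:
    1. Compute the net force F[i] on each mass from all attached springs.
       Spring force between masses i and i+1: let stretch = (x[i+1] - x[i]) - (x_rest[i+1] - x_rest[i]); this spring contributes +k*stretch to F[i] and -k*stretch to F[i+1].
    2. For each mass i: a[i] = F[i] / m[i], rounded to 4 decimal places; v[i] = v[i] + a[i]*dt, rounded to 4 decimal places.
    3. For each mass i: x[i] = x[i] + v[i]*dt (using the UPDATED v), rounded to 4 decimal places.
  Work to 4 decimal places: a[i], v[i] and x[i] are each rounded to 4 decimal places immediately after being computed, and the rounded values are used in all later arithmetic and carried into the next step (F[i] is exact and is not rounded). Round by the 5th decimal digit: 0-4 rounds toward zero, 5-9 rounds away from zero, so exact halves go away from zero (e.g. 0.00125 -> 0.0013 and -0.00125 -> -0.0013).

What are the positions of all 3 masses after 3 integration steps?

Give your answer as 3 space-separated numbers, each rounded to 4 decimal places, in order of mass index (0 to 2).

Answer: 5.2773 10.4668 16.2559

Derivation:
Step 0: x=[4.0000 11.0000 17.0000] v=[0.0000 0.0000 0.0000]
Step 1: x=[4.2500 10.8750 16.8750] v=[1.0000 -0.5000 -0.5000]
Step 2: x=[4.7031 10.6719 16.6250] v=[1.8125 -0.8125 -1.0000]
Step 3: x=[5.2773 10.4668 16.2559] v=[2.2969 -0.8204 -1.4766]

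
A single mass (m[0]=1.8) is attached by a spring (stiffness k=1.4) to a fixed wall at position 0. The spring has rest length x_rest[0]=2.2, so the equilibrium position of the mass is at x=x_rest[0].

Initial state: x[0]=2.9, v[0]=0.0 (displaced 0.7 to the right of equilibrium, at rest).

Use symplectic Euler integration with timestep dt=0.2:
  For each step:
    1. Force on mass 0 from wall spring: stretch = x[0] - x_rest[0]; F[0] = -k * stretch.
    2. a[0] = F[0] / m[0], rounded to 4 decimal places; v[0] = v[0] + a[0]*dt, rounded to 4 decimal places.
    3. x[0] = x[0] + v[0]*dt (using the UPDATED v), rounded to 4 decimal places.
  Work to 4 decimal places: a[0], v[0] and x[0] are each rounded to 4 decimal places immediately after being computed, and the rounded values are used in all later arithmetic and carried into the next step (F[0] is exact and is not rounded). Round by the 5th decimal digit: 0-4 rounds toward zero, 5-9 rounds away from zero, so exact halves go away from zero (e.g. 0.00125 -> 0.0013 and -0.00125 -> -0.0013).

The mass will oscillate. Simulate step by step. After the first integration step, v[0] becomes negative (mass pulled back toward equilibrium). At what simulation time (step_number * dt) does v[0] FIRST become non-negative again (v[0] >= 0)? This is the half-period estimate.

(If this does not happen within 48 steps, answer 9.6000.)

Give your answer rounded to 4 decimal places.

Answer: 3.6000

Derivation:
Step 0: x=[2.9000] v=[0.0000]
Step 1: x=[2.8782] v=[-0.1089]
Step 2: x=[2.8353] v=[-0.2144]
Step 3: x=[2.7727] v=[-0.3132]
Step 4: x=[2.6922] v=[-0.4023]
Step 5: x=[2.5964] v=[-0.4789]
Step 6: x=[2.4883] v=[-0.5406]
Step 7: x=[2.3712] v=[-0.5854]
Step 8: x=[2.2488] v=[-0.6120]
Step 9: x=[2.1249] v=[-0.6196]
Step 10: x=[2.0033] v=[-0.6079]
Step 11: x=[1.8878] v=[-0.5773]
Step 12: x=[1.7821] v=[-0.5287]
Step 13: x=[1.6894] v=[-0.4637]
Step 14: x=[1.6125] v=[-0.3843]
Step 15: x=[1.5539] v=[-0.2929]
Step 16: x=[1.5154] v=[-0.1924]
Step 17: x=[1.4982] v=[-0.0859]
Step 18: x=[1.5029] v=[0.0233]
First v>=0 after going negative at step 18, time=3.6000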